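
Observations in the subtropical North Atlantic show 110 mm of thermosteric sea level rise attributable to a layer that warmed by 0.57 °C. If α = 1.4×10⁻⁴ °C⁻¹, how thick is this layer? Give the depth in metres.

H = Δh/(αΔT) = 0.11 / (1.4×10⁻⁴ × 0.57) ≈ 1378 m

about 1380 m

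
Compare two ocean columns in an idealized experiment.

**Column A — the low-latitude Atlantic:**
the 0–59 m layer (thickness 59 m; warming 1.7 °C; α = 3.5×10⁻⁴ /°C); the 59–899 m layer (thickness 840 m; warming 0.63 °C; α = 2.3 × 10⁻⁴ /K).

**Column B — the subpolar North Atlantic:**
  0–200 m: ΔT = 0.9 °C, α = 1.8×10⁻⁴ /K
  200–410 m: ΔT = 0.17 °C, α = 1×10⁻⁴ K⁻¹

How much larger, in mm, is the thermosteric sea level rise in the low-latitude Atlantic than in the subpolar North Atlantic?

A 0–59 m: 59 × 1.7 × 3.5×10⁻⁴ = 0.035105 m
A 59–899 m: 2.3×10⁻⁴ × 840 × 0.63 = 0.121716 m
A total: 0.156821 m
B Layer 1: 200 × 0.9 × 1.8×10⁻⁴ = 0.03240 m
B 200–410 m: 0.17 × 1×10⁻⁴ × 210 = 0.00357 m
B total: 0.03597 m
Difference: 0.156821 − 0.03597 = 0.120851 m

Δh_A − Δh_B ≈ 121 mm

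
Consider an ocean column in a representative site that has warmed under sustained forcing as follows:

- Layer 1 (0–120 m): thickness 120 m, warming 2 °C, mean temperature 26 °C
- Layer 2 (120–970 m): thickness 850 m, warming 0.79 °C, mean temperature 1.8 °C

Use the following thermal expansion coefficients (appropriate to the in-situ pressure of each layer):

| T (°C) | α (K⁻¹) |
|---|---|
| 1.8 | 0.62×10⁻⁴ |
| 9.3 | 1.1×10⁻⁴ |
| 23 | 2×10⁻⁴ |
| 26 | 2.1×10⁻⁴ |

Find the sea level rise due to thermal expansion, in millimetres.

Δh ≈ 92.0 mm

Layer 1 at 26 °C → α = 2.1×10⁻⁴ K⁻¹
Layer 2 at 1.8 °C → α = 0.62×10⁻⁴ K⁻¹
2 × 2.1×10⁻⁴ × 120 = 0.05040 m
Layer 2: 0.79 × 0.62×10⁻⁴ × 850 = 0.041633 m
Δh = 0.05040 + 0.041633 = 0.092033 m ≈ 92.0 mm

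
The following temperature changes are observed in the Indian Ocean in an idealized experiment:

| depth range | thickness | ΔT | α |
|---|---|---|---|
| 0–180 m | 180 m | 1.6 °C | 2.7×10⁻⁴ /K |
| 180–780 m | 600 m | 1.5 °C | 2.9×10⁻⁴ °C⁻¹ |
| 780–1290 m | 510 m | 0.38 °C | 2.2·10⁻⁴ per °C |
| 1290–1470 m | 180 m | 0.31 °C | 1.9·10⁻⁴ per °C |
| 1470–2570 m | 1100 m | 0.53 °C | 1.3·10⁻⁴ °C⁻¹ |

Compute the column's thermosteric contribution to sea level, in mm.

470 mm of thermosteric rise

180 × 1.6 × 2.7×10⁻⁴ = 0.07776 m
180–780 m: 600 × 2.9×10⁻⁴ × 1.5 = 0.26100 m
510 × 0.38 × 2.2×10⁻⁴ = 0.042636 m
Layer 4: 0.31 × 180 × 1.9×10⁻⁴ = 0.010602 m
1.3×10⁻⁴ × 1100 × 0.53 = 0.07579 m
Δh = 0.07776 + 0.26100 + 0.042636 + 0.010602 + 0.07579 = 0.467788 m ≈ 470 mm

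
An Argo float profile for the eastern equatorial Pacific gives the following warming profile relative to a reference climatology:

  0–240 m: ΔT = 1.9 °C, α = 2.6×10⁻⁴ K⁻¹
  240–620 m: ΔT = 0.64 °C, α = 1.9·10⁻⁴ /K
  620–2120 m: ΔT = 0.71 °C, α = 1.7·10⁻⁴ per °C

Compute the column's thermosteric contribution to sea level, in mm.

about 346 mm

Layer 1: 2.6×10⁻⁴ × 1.9 × 240 = 0.11856 m
Layer 2: 0.64 × 1.9×10⁻⁴ × 380 = 0.046208 m
Layer 3: 1500 × 1.7×10⁻⁴ × 0.71 = 0.18105 m
Δh = 0.11856 + 0.046208 + 0.18105 = 0.345818 m ≈ 346 mm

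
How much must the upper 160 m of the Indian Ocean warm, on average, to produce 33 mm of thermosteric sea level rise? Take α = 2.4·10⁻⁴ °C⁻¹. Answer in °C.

0.86 °C

ΔT = Δh/(αH) = 0.033 / (2.4×10⁻⁴ × 160) ≈ 0.8594 °C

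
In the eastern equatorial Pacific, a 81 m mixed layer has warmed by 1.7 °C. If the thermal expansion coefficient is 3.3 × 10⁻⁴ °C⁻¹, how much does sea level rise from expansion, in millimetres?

Δh = αΔT·H = 3.3×10⁻⁴ × 1.7 × 81 = 0.045441 m

45.4 mm of thermosteric rise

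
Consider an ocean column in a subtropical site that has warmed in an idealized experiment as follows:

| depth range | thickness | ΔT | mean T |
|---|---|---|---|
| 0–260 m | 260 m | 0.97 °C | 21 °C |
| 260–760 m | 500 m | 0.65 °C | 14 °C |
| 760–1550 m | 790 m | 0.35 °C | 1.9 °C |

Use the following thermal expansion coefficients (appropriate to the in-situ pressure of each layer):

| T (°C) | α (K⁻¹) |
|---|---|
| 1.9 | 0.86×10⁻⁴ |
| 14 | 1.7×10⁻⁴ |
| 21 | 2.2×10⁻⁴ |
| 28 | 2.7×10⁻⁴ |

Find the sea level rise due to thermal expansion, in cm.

Layer 1 at 21 °C → α = 2.2×10⁻⁴ K⁻¹
Layer 2 at 14 °C → α = 1.7×10⁻⁴ K⁻¹
Layer 3 at 1.9 °C → α = 0.86×10⁻⁴ K⁻¹
0–260 m: 0.97 × 260 × 2.2×10⁻⁴ = 0.055484 m
1.7×10⁻⁴ × 500 × 0.65 = 0.05525 m
0.35 × 790 × 0.86×10⁻⁴ = 0.023779 m
Δh = 0.055484 + 0.05525 + 0.023779 = 0.134513 m ≈ 13 cm

about 13 cm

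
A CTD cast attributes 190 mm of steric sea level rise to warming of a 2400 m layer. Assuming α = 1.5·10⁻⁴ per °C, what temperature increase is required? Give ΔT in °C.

ΔT = Δh/(αH) = 0.19 / (1.5×10⁻⁴ × 2400) ≈ 0.5278 °C

0.528 °C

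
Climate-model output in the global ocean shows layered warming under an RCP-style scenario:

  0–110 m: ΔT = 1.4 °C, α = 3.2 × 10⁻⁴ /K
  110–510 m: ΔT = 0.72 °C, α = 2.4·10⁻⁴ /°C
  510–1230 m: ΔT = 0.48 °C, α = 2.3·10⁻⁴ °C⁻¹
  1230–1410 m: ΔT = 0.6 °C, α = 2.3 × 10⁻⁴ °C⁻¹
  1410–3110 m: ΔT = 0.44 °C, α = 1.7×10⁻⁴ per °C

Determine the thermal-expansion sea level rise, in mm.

Δh ≈ 350 mm

110 × 3.2×10⁻⁴ × 1.4 = 0.04928 m
Layer 2: 400 × 0.72 × 2.4×10⁻⁴ = 0.06912 m
Layer 3: 2.3×10⁻⁴ × 0.48 × 720 = 0.079488 m
Layer 4: 180 × 2.3×10⁻⁴ × 0.6 = 0.02484 m
1410–3110 m: 1.7×10⁻⁴ × 1700 × 0.44 = 0.12716 m
Δh = 0.04928 + 0.06912 + 0.079488 + 0.02484 + 0.12716 = 0.349888 m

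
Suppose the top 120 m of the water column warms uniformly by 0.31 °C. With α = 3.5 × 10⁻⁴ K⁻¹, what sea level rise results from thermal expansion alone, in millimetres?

Δh = αΔT·H = 3.5×10⁻⁴ × 0.31 × 120 = 0.01302 m

13.0 mm of thermosteric rise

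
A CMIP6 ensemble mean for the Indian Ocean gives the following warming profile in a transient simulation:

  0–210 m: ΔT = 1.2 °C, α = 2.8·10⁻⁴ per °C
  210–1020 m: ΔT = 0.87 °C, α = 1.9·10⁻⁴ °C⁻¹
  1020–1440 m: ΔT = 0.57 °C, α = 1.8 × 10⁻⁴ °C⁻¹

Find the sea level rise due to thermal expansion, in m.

210 × 2.8×10⁻⁴ × 1.2 = 0.07056 m
210–1020 m: 810 × 0.87 × 1.9×10⁻⁴ = 0.133893 m
Layer 3: 1.8×10⁻⁴ × 420 × 0.57 = 0.043092 m
Δh = 0.07056 + 0.133893 + 0.043092 = 0.247545 m

Δh ≈ 0.25 m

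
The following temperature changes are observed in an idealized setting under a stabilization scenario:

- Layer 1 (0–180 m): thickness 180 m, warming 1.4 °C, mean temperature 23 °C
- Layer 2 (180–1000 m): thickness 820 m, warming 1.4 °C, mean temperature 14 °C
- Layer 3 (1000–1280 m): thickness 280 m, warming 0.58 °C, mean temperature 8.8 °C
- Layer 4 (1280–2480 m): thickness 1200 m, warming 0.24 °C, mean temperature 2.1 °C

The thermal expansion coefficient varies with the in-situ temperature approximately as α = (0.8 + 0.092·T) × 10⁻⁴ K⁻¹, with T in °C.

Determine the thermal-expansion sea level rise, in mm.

Layer 1: α = (0.8 + 0.092×23)×10⁻⁴ = 2.916×10⁻⁴ K⁻¹
Layer 2: α = (0.8 + 0.092×14)×10⁻⁴ = 2.088×10⁻⁴ K⁻¹
Layer 3: α = (0.8 + 0.092×8.8)×10⁻⁴ = 1.6096×10⁻⁴ K⁻¹
Layer 4: α = (0.8 + 0.092×2.1)×10⁻⁴ = 0.9932×10⁻⁴ K⁻¹
Layer 1: 180 × 2.916×10⁻⁴ × 1.4 = 0.0734832 m
Layer 2: 820 × 1.4 × 2.088×10⁻⁴ = 0.2397024 m
Layer 3: 0.58 × 280 × 1.6096×10⁻⁴ = 0.026139904 m
Layer 4: 0.9932×10⁻⁴ × 1200 × 0.24 = 0.02860416 m
Δh = 0.0734832 + 0.2397024 + 0.026139904 + 0.02860416 = 0.367929664 m ≈ 370 mm

370 mm of thermosteric rise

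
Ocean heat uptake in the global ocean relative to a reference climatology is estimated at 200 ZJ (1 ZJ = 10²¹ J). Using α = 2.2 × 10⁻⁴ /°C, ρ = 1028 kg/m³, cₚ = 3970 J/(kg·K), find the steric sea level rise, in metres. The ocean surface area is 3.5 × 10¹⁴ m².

Δh ≈ 0.0308 m

Per unit area: Q = 200×10²¹ / (3.5×10¹⁴) ≈ 5.714×10⁸ J/m²
Δh = αQ/(ρcₚ) = 2.2×10⁻⁴ × 5.714×10⁸ / (1028 × 3970) ≈ 0.030802 m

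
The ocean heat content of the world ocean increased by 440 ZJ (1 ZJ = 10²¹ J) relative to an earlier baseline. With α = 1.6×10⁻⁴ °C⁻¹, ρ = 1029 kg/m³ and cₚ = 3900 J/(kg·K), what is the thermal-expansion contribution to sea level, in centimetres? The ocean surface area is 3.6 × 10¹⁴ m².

about 4.9 cm

Per unit area: Q = 440×10²¹ / (3.6×10¹⁴) ≈ 1.222×10⁹ J/m²
Δh = αQ/(ρcₚ) = 1.6×10⁻⁴ × 1.222×10⁹ / (1029 × 3900) ≈ 0.04872 m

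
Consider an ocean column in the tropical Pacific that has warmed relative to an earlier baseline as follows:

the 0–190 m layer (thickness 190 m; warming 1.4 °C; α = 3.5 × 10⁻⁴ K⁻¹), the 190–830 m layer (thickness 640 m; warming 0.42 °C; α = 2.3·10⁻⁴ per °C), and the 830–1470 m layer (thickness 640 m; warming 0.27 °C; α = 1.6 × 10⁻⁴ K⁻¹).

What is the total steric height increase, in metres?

0.183 m

Layer 1: 190 × 1.4 × 3.5×10⁻⁴ = 0.09310 m
Layer 2: 640 × 2.3×10⁻⁴ × 0.42 = 0.061824 m
1.6×10⁻⁴ × 640 × 0.27 = 0.027648 m
Δh = 0.09310 + 0.061824 + 0.027648 = 0.182572 m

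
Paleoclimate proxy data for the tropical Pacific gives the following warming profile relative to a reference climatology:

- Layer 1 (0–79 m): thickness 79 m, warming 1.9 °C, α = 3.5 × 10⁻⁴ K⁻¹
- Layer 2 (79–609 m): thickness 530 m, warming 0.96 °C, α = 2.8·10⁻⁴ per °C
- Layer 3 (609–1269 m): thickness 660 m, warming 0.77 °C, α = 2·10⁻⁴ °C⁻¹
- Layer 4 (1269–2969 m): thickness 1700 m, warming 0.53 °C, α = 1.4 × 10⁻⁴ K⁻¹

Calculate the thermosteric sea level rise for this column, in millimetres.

Δh = 423 mm

Layer 1: 79 × 1.9 × 3.5×10⁻⁴ = 0.052535 m
Layer 2: 2.8×10⁻⁴ × 0.96 × 530 = 0.142464 m
Layer 3: 2×10⁻⁴ × 660 × 0.77 = 0.10164 m
Layer 4: 1700 × 1.4×10⁻⁴ × 0.53 = 0.12614 m
Δh = 0.052535 + 0.142464 + 0.10164 + 0.12614 = 0.422779 m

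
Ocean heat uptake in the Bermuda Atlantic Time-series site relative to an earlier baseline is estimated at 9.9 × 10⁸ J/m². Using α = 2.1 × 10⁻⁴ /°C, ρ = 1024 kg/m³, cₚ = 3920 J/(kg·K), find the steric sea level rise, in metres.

Δh = αQ/(ρcₚ) = 2.1×10⁻⁴ × 9.9×10⁸ / (1024 × 3920) ≈ 0.051793 m

about 0.0518 m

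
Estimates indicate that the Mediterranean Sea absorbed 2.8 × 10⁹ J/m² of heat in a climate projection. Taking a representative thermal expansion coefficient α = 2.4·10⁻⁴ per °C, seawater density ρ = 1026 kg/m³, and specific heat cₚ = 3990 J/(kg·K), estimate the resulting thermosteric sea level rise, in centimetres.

about 16 cm

Δh = αQ/(ρcₚ) = 2.4×10⁻⁴ × 2.8×10⁹ / (1026 × 3990) ≈ 0.16415 m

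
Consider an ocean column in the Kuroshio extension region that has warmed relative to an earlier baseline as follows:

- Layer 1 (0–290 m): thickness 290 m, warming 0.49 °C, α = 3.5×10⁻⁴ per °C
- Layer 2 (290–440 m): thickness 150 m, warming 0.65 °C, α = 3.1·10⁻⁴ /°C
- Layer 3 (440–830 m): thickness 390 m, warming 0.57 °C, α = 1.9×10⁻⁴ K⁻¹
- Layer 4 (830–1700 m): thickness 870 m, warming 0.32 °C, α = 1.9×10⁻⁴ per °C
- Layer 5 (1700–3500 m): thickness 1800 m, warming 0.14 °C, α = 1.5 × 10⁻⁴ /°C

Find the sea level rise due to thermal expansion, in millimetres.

Layer 1: 3.5×10⁻⁴ × 0.49 × 290 = 0.049735 m
150 × 0.65 × 3.1×10⁻⁴ = 0.030225 m
440–830 m: 390 × 0.57 × 1.9×10⁻⁴ = 0.042237 m
1.9×10⁻⁴ × 870 × 0.32 = 0.052896 m
1700–3500 m: 1800 × 0.14 × 1.5×10⁻⁴ = 0.03780 m
Δh = 0.049735 + 0.030225 + 0.042237 + 0.052896 + 0.03780 = 0.212893 m ≈ 213 mm

213 mm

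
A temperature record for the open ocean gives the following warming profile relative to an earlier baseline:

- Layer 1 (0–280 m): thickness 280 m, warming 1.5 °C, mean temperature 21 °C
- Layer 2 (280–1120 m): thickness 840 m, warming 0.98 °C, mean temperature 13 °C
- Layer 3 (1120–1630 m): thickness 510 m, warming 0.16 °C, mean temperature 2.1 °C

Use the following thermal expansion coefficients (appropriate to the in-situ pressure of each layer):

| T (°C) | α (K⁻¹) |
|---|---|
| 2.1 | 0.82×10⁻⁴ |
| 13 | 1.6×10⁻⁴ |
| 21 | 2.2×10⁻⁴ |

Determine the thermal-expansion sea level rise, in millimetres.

Layer 1 at 21 °C → α = 2.2×10⁻⁴ K⁻¹
Layer 2 at 13 °C → α = 1.6×10⁻⁴ K⁻¹
Layer 3 at 2.1 °C → α = 0.82×10⁻⁴ K⁻¹
Layer 1: 1.5 × 2.2×10⁻⁴ × 280 = 0.09240 m
840 × 1.6×10⁻⁴ × 0.98 = 0.131712 m
Layer 3: 0.16 × 510 × 0.82×10⁻⁴ = 0.0066912 m
Δh = 0.09240 + 0.131712 + 0.0066912 = 0.2308032 m

Δh = 230 mm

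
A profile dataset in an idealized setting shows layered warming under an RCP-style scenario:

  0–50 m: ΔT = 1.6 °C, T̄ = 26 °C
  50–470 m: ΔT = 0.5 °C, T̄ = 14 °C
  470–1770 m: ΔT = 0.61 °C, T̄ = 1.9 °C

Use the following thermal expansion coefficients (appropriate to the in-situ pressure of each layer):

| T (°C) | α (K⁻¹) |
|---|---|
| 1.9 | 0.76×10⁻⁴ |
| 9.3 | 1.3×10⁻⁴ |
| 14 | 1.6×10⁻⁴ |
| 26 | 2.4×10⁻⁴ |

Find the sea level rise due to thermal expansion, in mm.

Layer 1 at 26 °C → α = 2.4×10⁻⁴ K⁻¹
Layer 2 at 14 °C → α = 1.6×10⁻⁴ K⁻¹
Layer 3 at 1.9 °C → α = 0.76×10⁻⁴ K⁻¹
1.6 × 2.4×10⁻⁴ × 50 = 0.01920 m
Layer 2: 420 × 1.6×10⁻⁴ × 0.5 = 0.03360 m
Layer 3: 0.61 × 0.76×10⁻⁴ × 1300 = 0.060268 m
Δh = 0.01920 + 0.03360 + 0.060268 = 0.113068 m ≈ 110 mm

Δh ≈ 110 mm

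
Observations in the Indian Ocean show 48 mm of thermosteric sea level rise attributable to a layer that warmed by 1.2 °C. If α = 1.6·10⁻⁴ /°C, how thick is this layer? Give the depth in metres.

250 m

H = Δh/(αΔT) = 0.048 / (1.6×10⁻⁴ × 1.2) = 250.0 m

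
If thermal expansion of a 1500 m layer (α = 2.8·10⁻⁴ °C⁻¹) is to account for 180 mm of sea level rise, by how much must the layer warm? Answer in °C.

ΔT = Δh/(αH) = 0.18 / (2.8×10⁻⁴ × 1500) ≈ 0.4286 °C

0.429 °C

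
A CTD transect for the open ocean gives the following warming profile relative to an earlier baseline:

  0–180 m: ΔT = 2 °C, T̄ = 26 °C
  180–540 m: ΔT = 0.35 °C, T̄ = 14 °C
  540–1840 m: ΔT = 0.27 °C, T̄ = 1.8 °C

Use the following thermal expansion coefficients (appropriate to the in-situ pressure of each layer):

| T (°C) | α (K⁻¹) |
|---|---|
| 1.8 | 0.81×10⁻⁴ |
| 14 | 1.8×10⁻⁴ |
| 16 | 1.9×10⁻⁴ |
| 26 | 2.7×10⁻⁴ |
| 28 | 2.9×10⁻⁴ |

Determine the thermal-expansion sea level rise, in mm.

Layer 1 at 26 °C → α = 2.7×10⁻⁴ K⁻¹
Layer 2 at 14 °C → α = 1.8×10⁻⁴ K⁻¹
Layer 3 at 1.8 °C → α = 0.81×10⁻⁴ K⁻¹
2 × 2.7×10⁻⁴ × 180 = 0.09720 m
180–540 m: 0.35 × 360 × 1.8×10⁻⁴ = 0.02268 m
0.27 × 1300 × 0.81×10⁻⁴ = 0.028431 m
Δh = 0.09720 + 0.02268 + 0.028431 = 0.148311 m ≈ 148 mm

148 mm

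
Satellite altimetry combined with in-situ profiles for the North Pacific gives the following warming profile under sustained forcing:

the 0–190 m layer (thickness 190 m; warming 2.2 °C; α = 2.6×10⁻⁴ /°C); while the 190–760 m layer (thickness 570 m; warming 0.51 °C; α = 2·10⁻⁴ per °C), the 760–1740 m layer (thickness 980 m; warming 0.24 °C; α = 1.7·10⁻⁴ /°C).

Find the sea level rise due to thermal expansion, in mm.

0–190 m: 2.6×10⁻⁴ × 2.2 × 190 = 0.10868 m
190–760 m: 0.51 × 2×10⁻⁴ × 570 = 0.05814 m
760–1740 m: 1.7×10⁻⁴ × 980 × 0.24 = 0.039984 m
Δh = 0.10868 + 0.05814 + 0.039984 = 0.206804 m

210 mm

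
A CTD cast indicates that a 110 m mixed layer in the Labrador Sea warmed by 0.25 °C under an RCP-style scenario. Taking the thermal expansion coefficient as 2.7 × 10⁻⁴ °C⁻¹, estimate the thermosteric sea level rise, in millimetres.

Δh = 7.43 mm

Δh = αΔT·H = 2.7×10⁻⁴ × 0.25 × 110 = 0.007425 m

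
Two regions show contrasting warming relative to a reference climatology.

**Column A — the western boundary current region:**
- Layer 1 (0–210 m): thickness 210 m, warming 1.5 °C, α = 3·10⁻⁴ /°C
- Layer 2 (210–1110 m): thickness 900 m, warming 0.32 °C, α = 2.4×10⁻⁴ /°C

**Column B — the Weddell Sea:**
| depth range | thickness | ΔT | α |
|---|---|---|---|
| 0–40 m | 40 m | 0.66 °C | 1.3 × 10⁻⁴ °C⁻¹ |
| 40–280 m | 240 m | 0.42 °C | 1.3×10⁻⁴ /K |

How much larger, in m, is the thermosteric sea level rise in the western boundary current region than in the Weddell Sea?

0.15 m

A 0–210 m: 1.5 × 210 × 3×10⁻⁴ = 0.09450 m
A 2.4×10⁻⁴ × 0.32 × 900 = 0.06912 m
A total: 0.16362 m
B 0–40 m: 0.66 × 1.3×10⁻⁴ × 40 = 0.003432 m
B 1.3×10⁻⁴ × 0.42 × 240 = 0.013104 m
B total: 0.016536 m
Difference: 0.16362 − 0.016536 = 0.147084 m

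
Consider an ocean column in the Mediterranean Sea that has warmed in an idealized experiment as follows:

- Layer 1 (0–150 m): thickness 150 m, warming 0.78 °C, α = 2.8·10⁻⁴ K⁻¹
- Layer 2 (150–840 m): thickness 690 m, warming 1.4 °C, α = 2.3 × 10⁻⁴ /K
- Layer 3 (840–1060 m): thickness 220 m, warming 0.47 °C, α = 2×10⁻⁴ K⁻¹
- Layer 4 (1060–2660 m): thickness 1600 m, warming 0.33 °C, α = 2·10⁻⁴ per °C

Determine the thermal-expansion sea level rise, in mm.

150 × 0.78 × 2.8×10⁻⁴ = 0.03276 m
Layer 2: 1.4 × 2.3×10⁻⁴ × 690 = 0.22218 m
840–1060 m: 220 × 2×10⁻⁴ × 0.47 = 0.02068 m
2×10⁻⁴ × 1600 × 0.33 = 0.10560 m
Δh = 0.03276 + 0.22218 + 0.02068 + 0.10560 = 0.38122 m ≈ 381 mm

about 381 mm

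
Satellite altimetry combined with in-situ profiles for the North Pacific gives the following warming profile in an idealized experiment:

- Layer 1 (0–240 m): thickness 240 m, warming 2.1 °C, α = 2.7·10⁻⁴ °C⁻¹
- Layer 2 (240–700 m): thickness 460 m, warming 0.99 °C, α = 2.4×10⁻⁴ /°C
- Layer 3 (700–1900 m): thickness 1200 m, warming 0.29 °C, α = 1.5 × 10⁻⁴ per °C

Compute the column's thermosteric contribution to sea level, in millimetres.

0–240 m: 240 × 2.1 × 2.7×10⁻⁴ = 0.13608 m
0.99 × 2.4×10⁻⁴ × 460 = 0.109296 m
700–1900 m: 1200 × 1.5×10⁻⁴ × 0.29 = 0.05220 m
Δh = 0.13608 + 0.109296 + 0.05220 = 0.297576 m ≈ 298 mm

about 298 mm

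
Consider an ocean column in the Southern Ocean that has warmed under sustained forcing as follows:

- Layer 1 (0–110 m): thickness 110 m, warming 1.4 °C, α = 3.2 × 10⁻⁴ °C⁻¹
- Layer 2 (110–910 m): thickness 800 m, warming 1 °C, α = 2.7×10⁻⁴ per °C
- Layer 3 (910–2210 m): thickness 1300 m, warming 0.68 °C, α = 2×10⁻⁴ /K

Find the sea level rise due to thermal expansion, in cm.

44.2 cm

110 × 3.2×10⁻⁴ × 1.4 = 0.04928 m
1 × 2.7×10⁻⁴ × 800 = 0.21600 m
910–2210 m: 0.68 × 2×10⁻⁴ × 1300 = 0.17680 m
Δh = 0.04928 + 0.21600 + 0.17680 = 0.44208 m ≈ 44.2 cm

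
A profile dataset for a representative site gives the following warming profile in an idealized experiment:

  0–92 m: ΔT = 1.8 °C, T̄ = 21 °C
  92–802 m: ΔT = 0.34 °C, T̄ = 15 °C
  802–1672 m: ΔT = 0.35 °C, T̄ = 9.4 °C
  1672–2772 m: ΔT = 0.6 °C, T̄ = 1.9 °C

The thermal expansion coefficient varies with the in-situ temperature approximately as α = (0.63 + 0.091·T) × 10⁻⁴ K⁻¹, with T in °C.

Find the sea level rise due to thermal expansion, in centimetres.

Δh = 18.8 cm

Layer 1: α = (0.63 + 0.091×21)×10⁻⁴ = 2.541×10⁻⁴ K⁻¹
Layer 2: α = (0.63 + 0.091×15)×10⁻⁴ = 1.995×10⁻⁴ K⁻¹
Layer 3: α = (0.63 + 0.091×9.4)×10⁻⁴ = 1.4854×10⁻⁴ K⁻¹
Layer 4: α = (0.63 + 0.091×1.9)×10⁻⁴ = 0.8029×10⁻⁴ K⁻¹
Layer 1: 2.541×10⁻⁴ × 1.8 × 92 = 0.04207896 m
92–802 m: 710 × 1.995×10⁻⁴ × 0.34 = 0.0481593 m
Layer 3: 0.35 × 1.4854×10⁻⁴ × 870 = 0.04523043 m
1672–2772 m: 0.8029×10⁻⁴ × 1100 × 0.6 = 0.0529914 m
Δh = 0.04207896 + 0.0481593 + 0.04523043 + 0.0529914 = 0.18846009 m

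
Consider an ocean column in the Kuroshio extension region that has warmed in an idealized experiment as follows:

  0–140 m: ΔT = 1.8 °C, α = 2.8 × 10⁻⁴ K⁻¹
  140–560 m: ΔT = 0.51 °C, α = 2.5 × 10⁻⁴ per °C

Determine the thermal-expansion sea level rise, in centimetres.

Δh ≈ 12.4 cm

Layer 1: 140 × 1.8 × 2.8×10⁻⁴ = 0.07056 m
140–560 m: 2.5×10⁻⁴ × 420 × 0.51 = 0.05355 m
Δh = 0.07056 + 0.05355 = 0.12411 m ≈ 12.4 cm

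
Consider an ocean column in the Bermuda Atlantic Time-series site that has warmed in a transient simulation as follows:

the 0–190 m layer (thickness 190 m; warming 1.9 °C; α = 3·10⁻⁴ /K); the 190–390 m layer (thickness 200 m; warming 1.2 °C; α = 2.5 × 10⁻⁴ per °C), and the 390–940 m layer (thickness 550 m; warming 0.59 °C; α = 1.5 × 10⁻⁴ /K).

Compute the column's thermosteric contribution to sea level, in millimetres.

Δh ≈ 217 mm

3×10⁻⁴ × 190 × 1.9 = 0.10830 m
Layer 2: 2.5×10⁻⁴ × 200 × 1.2 = 0.06000 m
390–940 m: 0.59 × 1.5×10⁻⁴ × 550 = 0.048675 m
Δh = 0.10830 + 0.06000 + 0.048675 = 0.216975 m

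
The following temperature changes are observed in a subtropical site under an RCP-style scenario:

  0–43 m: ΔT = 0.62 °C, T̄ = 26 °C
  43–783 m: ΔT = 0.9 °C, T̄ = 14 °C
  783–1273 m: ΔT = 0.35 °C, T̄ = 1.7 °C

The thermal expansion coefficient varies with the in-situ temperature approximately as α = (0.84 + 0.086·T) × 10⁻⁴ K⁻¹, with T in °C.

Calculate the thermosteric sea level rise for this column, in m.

Layer 1: α = (0.84 + 0.086×26)×10⁻⁴ = 3.076×10⁻⁴ K⁻¹
Layer 2: α = (0.84 + 0.086×14)×10⁻⁴ = 2.044×10⁻⁴ K⁻¹
Layer 3: α = (0.84 + 0.086×1.7)×10⁻⁴ = 0.9862×10⁻⁴ K⁻¹
0.62 × 43 × 3.076×10⁻⁴ = 0.008200616 m
43–783 m: 740 × 2.044×10⁻⁴ × 0.9 = 0.1361304 m
Layer 3: 0.9862×10⁻⁴ × 0.35 × 490 = 0.01691333 m
Δh = 0.008200616 + 0.1361304 + 0.01691333 = 0.161244346 m ≈ 0.16 m

Δh ≈ 0.16 m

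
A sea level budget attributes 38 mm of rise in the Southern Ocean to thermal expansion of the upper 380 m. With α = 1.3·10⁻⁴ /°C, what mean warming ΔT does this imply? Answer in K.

ΔT = Δh/(αH) = 0.038 / (1.3×10⁻⁴ × 380) ≈ 0.7692 K

ΔT ≈ 0.77 K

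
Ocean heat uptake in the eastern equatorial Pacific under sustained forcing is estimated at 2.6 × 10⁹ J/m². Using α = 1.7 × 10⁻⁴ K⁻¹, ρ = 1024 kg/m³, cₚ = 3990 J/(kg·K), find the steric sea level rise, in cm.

Δh = 10.8 cm

Δh = αQ/(ρcₚ) = 1.7×10⁻⁴ × 2.6×10⁹ / (1024 × 3990) ≈ 0.10818 m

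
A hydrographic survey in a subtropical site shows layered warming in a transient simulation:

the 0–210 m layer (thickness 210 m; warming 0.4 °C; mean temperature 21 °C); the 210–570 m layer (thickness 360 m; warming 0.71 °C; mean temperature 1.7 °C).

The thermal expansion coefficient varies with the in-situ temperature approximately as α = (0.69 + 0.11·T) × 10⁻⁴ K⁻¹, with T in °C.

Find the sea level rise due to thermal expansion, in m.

Layer 1: α = (0.69 + 0.11×21)×10⁻⁴ = 3×10⁻⁴ K⁻¹
Layer 2: α = (0.69 + 0.11×1.7)×10⁻⁴ = 0.877×10⁻⁴ K⁻¹
Layer 1: 0.4 × 3×10⁻⁴ × 210 = 0.02520 m
360 × 0.71 × 0.877×10⁻⁴ = 0.02241612 m
Δh = 0.02520 + 0.02241612 = 0.04761612 m ≈ 0.048 m

0.048 m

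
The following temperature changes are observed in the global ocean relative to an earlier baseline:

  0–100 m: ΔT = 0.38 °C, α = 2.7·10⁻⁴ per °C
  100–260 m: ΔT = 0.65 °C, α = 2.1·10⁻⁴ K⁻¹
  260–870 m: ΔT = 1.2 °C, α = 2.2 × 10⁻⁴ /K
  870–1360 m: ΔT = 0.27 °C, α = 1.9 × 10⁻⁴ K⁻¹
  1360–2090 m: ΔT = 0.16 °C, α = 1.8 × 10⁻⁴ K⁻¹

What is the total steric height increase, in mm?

Δh ≈ 239 mm

0–100 m: 2.7×10⁻⁴ × 0.38 × 100 = 0.01026 m
0.65 × 160 × 2.1×10⁻⁴ = 0.02184 m
2.2×10⁻⁴ × 1.2 × 610 = 0.16104 m
870–1360 m: 0.27 × 1.9×10⁻⁴ × 490 = 0.025137 m
0.16 × 730 × 1.8×10⁻⁴ = 0.021024 m
Δh = 0.01026 + 0.02184 + 0.16104 + 0.025137 + 0.021024 = 0.239301 m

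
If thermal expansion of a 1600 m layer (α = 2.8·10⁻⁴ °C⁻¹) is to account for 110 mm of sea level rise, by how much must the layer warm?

ΔT = Δh/(αH) = 0.11 / (2.8×10⁻⁴ × 1600) ≈ 0.2455 °C

about 0.25 °C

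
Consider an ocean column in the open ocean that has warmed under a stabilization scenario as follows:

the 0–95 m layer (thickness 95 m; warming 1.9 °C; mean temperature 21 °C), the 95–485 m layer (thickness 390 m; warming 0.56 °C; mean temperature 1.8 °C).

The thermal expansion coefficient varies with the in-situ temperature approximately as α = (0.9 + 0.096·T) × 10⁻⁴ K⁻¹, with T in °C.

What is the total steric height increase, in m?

Layer 1: α = (0.9 + 0.096×21)×10⁻⁴ = 2.916×10⁻⁴ K⁻¹
Layer 2: α = (0.9 + 0.096×1.8)×10⁻⁴ = 1.0728×10⁻⁴ K⁻¹
2.916×10⁻⁴ × 1.9 × 95 = 0.0526338 m
95–485 m: 0.56 × 1.0728×10⁻⁴ × 390 = 0.023429952 m
Δh = 0.0526338 + 0.023429952 = 0.076063752 m

Δh = 0.0761 m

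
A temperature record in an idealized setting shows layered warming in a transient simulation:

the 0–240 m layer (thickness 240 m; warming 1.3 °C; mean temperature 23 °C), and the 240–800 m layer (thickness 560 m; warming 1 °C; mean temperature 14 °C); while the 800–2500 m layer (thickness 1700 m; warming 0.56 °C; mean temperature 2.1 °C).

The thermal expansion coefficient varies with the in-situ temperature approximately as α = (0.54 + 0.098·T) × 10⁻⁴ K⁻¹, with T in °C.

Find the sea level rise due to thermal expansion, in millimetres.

Layer 1: α = (0.54 + 0.098×23)×10⁻⁴ = 2.794×10⁻⁴ K⁻¹
Layer 2: α = (0.54 + 0.098×14)×10⁻⁴ = 1.912×10⁻⁴ K⁻¹
Layer 3: α = (0.54 + 0.098×2.1)×10⁻⁴ = 0.7458×10⁻⁴ K⁻¹
Layer 1: 2.794×10⁻⁴ × 1.3 × 240 = 0.0871728 m
1.912×10⁻⁴ × 560 × 1 = 0.107072 m
Layer 3: 1700 × 0.56 × 0.7458×10⁻⁴ = 0.07100016 m
Δh = 0.0871728 + 0.107072 + 0.07100016 = 0.26524496 m ≈ 270 mm

Δh = 270 mm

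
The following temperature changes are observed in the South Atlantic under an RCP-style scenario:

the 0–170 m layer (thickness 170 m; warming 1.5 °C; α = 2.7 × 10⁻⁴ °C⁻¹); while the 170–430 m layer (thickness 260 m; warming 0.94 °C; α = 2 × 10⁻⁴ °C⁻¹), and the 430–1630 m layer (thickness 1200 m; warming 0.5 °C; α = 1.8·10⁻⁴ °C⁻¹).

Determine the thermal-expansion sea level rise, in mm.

226 mm of thermosteric rise

0–170 m: 2.7×10⁻⁴ × 170 × 1.5 = 0.06885 m
170–430 m: 260 × 2×10⁻⁴ × 0.94 = 0.04888 m
430–1630 m: 0.5 × 1200 × 1.8×10⁻⁴ = 0.10800 m
Δh = 0.06885 + 0.04888 + 0.10800 = 0.22573 m ≈ 226 mm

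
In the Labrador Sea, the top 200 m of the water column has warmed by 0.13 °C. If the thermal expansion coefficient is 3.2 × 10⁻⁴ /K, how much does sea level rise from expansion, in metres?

Δh ≈ 0.00832 m

Δh = αΔT·H = 3.2×10⁻⁴ × 0.13 × 200 = 0.00832 m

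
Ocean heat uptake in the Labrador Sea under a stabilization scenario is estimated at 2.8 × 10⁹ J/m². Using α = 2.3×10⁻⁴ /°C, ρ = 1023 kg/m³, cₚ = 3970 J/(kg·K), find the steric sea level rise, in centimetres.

Δh = αQ/(ρcₚ) = 2.3×10⁻⁴ × 2.8×10⁹ / (1023 × 3970) ≈ 0.15857 m

15.9 cm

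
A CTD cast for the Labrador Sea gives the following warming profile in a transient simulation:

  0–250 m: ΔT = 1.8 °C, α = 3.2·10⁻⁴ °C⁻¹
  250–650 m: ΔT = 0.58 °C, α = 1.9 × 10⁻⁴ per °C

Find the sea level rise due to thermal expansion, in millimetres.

Layer 1: 250 × 1.8 × 3.2×10⁻⁴ = 0.14400 m
Layer 2: 400 × 1.9×10⁻⁴ × 0.58 = 0.04408 m
Δh = 0.14400 + 0.04408 = 0.18808 m

Δh ≈ 190 mm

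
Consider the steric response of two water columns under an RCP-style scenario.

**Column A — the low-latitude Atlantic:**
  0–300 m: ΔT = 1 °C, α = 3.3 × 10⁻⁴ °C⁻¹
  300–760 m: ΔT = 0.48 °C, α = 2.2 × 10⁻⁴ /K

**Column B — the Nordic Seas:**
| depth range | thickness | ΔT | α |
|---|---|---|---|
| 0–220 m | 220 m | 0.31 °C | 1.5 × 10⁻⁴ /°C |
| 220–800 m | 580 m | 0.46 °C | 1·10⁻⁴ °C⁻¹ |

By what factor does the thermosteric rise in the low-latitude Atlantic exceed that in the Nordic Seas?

A 1 × 300 × 3.3×10⁻⁴ = 0.09900 m
A 300–760 m: 460 × 0.48 × 2.2×10⁻⁴ = 0.048576 m
A total: 0.147576 m
B Layer 1: 1.5×10⁻⁴ × 220 × 0.31 = 0.01023 m
B Layer 2: 1×10⁻⁴ × 580 × 0.46 = 0.02668 m
B total: 0.03691 m
Ratio: 0.147576 / 0.03691 ≈ 3.998

4.00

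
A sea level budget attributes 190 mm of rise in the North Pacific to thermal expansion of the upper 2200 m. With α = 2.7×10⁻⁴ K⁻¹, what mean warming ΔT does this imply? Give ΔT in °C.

ΔT ≈ 0.320 °C

ΔT = Δh/(αH) = 0.19 / (2.7×10⁻⁴ × 2200) ≈ 0.3199 °C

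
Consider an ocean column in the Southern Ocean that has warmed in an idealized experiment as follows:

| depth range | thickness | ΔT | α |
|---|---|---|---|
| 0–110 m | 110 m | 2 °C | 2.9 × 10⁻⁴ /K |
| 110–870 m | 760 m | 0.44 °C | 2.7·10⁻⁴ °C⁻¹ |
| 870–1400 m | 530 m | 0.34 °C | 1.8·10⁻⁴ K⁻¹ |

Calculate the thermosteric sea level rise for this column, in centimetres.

19 cm

Layer 1: 110 × 2.9×10⁻⁴ × 2 = 0.06380 m
110–870 m: 0.44 × 2.7×10⁻⁴ × 760 = 0.090288 m
Layer 3: 0.34 × 1.8×10⁻⁴ × 530 = 0.032436 m
Δh = 0.06380 + 0.090288 + 0.032436 = 0.186524 m ≈ 19 cm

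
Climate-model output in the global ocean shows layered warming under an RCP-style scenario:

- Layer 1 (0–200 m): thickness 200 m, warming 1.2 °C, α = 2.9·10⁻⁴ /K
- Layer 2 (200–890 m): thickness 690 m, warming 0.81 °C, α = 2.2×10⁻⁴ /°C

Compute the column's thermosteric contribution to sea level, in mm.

Layer 1: 200 × 1.2 × 2.9×10⁻⁴ = 0.06960 m
2.2×10⁻⁴ × 690 × 0.81 = 0.122958 m
Δh = 0.06960 + 0.122958 = 0.192558 m

193 mm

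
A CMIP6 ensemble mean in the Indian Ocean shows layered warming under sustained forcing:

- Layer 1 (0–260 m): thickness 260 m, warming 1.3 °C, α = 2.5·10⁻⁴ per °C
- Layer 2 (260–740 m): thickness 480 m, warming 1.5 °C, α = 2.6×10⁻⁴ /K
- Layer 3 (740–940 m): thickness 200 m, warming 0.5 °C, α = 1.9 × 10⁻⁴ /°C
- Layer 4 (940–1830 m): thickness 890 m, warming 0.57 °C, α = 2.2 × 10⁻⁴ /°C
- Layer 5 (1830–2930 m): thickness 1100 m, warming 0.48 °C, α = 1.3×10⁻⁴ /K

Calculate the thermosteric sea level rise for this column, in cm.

0–260 m: 2.5×10⁻⁴ × 1.3 × 260 = 0.08450 m
480 × 1.5 × 2.6×10⁻⁴ = 0.18720 m
Layer 3: 1.9×10⁻⁴ × 200 × 0.5 = 0.01900 m
890 × 2.2×10⁻⁴ × 0.57 = 0.111606 m
1830–2930 m: 1.3×10⁻⁴ × 0.48 × 1100 = 0.06864 m
Δh = 0.08450 + 0.18720 + 0.01900 + 0.111606 + 0.06864 = 0.470946 m ≈ 47 cm

47 cm of thermosteric rise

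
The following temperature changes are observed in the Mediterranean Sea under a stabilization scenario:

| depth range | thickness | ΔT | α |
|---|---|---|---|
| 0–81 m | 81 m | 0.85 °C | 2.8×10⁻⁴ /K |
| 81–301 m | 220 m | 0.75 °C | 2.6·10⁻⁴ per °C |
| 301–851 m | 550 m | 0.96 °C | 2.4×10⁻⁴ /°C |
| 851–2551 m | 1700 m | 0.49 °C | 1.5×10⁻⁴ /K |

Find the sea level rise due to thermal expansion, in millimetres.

Layer 1: 81 × 2.8×10⁻⁴ × 0.85 = 0.019278 m
0.75 × 220 × 2.6×10⁻⁴ = 0.04290 m
550 × 0.96 × 2.4×10⁻⁴ = 0.12672 m
Layer 4: 0.49 × 1700 × 1.5×10⁻⁴ = 0.12495 m
Δh = 0.019278 + 0.04290 + 0.12672 + 0.12495 = 0.313848 m ≈ 314 mm

Δh = 314 mm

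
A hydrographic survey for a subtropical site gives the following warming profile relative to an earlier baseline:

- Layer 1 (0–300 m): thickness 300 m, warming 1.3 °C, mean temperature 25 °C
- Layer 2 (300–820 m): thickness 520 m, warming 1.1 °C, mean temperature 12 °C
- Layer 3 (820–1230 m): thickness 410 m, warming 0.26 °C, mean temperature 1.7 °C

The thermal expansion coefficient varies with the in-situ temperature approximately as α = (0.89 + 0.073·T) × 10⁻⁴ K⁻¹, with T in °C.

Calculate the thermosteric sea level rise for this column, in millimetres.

Layer 1: α = (0.89 + 0.073×25)×10⁻⁴ = 2.715×10⁻⁴ K⁻¹
Layer 2: α = (0.89 + 0.073×12)×10⁻⁴ = 1.766×10⁻⁴ K⁻¹
Layer 3: α = (0.89 + 0.073×1.7)×10⁻⁴ = 1.0141×10⁻⁴ K⁻¹
0–300 m: 1.3 × 2.715×10⁻⁴ × 300 = 0.105885 m
300–820 m: 520 × 1.1 × 1.766×10⁻⁴ = 0.1010152 m
820–1230 m: 1.0141×10⁻⁴ × 410 × 0.26 = 0.010810306 m
Δh = 0.105885 + 0.1010152 + 0.010810306 = 0.217710506 m

Δh ≈ 218 mm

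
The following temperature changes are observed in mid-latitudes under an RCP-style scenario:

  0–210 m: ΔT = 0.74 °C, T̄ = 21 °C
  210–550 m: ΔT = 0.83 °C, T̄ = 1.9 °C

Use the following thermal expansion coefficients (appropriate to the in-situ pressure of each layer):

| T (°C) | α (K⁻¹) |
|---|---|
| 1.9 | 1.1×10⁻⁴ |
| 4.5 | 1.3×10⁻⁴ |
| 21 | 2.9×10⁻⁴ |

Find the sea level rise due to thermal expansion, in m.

Layer 1 at 21 °C → α = 2.9×10⁻⁴ K⁻¹
Layer 2 at 1.9 °C → α = 1.1×10⁻⁴ K⁻¹
Layer 1: 0.74 × 2.9×10⁻⁴ × 210 = 0.045066 m
Layer 2: 1.1×10⁻⁴ × 340 × 0.83 = 0.031042 m
Δh = 0.045066 + 0.031042 = 0.076108 m

0.076 m of thermosteric rise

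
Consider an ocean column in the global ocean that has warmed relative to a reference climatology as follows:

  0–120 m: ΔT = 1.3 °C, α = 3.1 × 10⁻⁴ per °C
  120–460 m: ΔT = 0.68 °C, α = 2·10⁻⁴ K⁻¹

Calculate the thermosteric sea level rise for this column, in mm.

94.6 mm

Layer 1: 1.3 × 120 × 3.1×10⁻⁴ = 0.04836 m
2×10⁻⁴ × 340 × 0.68 = 0.04624 m
Δh = 0.04836 + 0.04624 = 0.09460 m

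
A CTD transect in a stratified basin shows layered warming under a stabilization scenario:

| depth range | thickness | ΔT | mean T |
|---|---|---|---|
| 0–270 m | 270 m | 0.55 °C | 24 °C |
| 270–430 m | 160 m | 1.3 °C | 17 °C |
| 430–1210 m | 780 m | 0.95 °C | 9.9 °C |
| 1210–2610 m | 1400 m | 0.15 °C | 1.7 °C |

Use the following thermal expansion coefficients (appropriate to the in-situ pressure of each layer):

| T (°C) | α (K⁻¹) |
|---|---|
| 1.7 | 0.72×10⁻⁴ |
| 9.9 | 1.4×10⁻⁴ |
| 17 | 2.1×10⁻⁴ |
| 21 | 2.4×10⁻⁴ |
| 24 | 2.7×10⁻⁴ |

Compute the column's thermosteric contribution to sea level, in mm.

Layer 1 at 24 °C → α = 2.7×10⁻⁴ K⁻¹
Layer 2 at 17 °C → α = 2.1×10⁻⁴ K⁻¹
Layer 3 at 9.9 °C → α = 1.4×10⁻⁴ K⁻¹
Layer 4 at 1.7 °C → α = 0.72×10⁻⁴ K⁻¹
0–270 m: 2.7×10⁻⁴ × 270 × 0.55 = 0.040095 m
270–430 m: 160 × 1.3 × 2.1×10⁻⁴ = 0.04368 m
Layer 3: 1.4×10⁻⁴ × 780 × 0.95 = 0.10374 m
Layer 4: 0.15 × 0.72×10⁻⁴ × 1400 = 0.01512 m
Δh = 0.040095 + 0.04368 + 0.10374 + 0.01512 = 0.202635 m ≈ 200 mm

about 200 mm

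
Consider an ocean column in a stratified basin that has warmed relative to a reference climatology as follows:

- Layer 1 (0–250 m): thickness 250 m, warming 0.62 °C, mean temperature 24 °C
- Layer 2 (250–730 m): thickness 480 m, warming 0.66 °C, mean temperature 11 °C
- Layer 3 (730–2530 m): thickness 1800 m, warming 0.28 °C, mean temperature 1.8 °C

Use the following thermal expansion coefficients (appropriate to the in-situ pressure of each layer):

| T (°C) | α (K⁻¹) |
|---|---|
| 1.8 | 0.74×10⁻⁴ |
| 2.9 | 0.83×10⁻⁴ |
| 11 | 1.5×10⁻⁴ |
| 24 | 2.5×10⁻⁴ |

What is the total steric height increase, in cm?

Layer 1 at 24 °C → α = 2.5×10⁻⁴ K⁻¹
Layer 2 at 11 °C → α = 1.5×10⁻⁴ K⁻¹
Layer 3 at 1.8 °C → α = 0.74×10⁻⁴ K⁻¹
2.5×10⁻⁴ × 0.62 × 250 = 0.03875 m
1.5×10⁻⁴ × 480 × 0.66 = 0.04752 m
730–2530 m: 0.74×10⁻⁴ × 0.28 × 1800 = 0.037296 m
Δh = 0.03875 + 0.04752 + 0.037296 = 0.123566 m

about 12 cm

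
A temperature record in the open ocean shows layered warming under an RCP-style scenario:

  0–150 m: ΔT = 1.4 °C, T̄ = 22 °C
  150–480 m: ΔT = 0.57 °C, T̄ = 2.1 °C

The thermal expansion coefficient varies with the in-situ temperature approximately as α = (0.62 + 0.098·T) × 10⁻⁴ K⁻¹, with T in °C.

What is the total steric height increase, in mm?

Layer 1: α = (0.62 + 0.098×22)×10⁻⁴ = 2.776×10⁻⁴ K⁻¹
Layer 2: α = (0.62 + 0.098×2.1)×10⁻⁴ = 0.8258×10⁻⁴ K⁻¹
Layer 1: 2.776×10⁻⁴ × 1.4 × 150 = 0.058296 m
0.8258×10⁻⁴ × 0.57 × 330 = 0.015533298 m
Δh = 0.058296 + 0.015533298 = 0.073829298 m ≈ 74 mm

Δh = 74 mm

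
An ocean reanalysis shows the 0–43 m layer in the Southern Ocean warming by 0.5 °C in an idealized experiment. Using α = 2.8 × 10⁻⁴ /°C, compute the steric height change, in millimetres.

6.02 mm of thermosteric rise

Δh = αΔT·H = 2.8×10⁻⁴ × 0.5 × 43 = 0.00602 m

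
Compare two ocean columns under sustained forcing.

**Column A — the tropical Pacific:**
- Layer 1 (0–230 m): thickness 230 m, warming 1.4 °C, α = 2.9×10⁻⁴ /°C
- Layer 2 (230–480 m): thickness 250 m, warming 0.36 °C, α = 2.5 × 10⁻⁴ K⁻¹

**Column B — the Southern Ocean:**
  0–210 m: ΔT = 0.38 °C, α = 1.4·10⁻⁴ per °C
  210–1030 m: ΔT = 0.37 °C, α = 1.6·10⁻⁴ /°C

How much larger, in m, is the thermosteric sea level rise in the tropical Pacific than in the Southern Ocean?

A 0–230 m: 1.4 × 2.9×10⁻⁴ × 230 = 0.09338 m
A 230–480 m: 0.36 × 2.5×10⁻⁴ × 250 = 0.02250 m
A total: 0.11588 m
B Layer 1: 0.38 × 210 × 1.4×10⁻⁴ = 0.011172 m
B Layer 2: 820 × 0.37 × 1.6×10⁻⁴ = 0.048544 m
B total: 0.059716 m
Difference: 0.11588 − 0.059716 = 0.056164 m

Δh_A − Δh_B ≈ 0.056 m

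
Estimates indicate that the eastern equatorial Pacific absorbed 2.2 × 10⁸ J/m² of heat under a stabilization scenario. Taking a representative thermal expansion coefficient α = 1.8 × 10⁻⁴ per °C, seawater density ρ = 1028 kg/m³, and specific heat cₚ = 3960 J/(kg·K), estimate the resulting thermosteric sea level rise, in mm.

9.73 mm of thermosteric rise

Δh = αQ/(ρcₚ) = 1.8×10⁻⁴ × 2.2×10⁸ / (1028 × 3960) ≈ 0.0097276 m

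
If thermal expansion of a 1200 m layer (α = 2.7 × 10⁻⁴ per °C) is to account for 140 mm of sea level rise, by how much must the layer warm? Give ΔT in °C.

ΔT = Δh/(αH) = 0.14 / (2.7×10⁻⁴ × 1200) ≈ 0.4321 °C

about 0.43 °C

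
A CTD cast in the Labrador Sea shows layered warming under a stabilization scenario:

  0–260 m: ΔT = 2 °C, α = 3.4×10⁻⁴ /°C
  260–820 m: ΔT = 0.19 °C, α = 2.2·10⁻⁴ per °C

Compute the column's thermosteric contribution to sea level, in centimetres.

Δh = 20.0 cm

3.4×10⁻⁴ × 260 × 2 = 0.17680 m
0.19 × 560 × 2.2×10⁻⁴ = 0.023408 m
Δh = 0.17680 + 0.023408 = 0.200208 m ≈ 20.0 cm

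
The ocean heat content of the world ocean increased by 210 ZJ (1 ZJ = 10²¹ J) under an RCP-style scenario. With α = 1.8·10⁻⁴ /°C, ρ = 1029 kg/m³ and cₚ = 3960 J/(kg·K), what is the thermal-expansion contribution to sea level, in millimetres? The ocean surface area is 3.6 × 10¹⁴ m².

Per unit area: Q = 210×10²¹ / (3.6×10¹⁴) ≈ 5.833×10⁸ J/m²
Δh = αQ/(ρcₚ) = 1.8×10⁻⁴ × 5.833×10⁸ / (1029 × 3960) ≈ 0.025766 m

about 25.8 mm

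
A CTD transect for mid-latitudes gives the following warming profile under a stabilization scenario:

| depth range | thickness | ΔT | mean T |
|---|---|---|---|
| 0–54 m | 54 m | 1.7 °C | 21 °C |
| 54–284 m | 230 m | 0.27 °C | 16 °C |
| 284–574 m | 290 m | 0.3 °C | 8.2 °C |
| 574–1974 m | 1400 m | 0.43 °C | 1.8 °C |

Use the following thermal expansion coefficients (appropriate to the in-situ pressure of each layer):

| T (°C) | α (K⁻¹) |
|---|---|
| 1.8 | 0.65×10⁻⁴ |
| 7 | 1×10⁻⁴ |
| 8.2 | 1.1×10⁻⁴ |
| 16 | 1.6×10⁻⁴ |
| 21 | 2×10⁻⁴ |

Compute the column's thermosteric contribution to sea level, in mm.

Layer 1 at 21 °C → α = 2×10⁻⁴ K⁻¹
Layer 2 at 16 °C → α = 1.6×10⁻⁴ K⁻¹
Layer 3 at 8.2 °C → α = 1.1×10⁻⁴ K⁻¹
Layer 4 at 1.8 °C → α = 0.65×10⁻⁴ K⁻¹
0–54 m: 2×10⁻⁴ × 1.7 × 54 = 0.01836 m
Layer 2: 0.27 × 1.6×10⁻⁴ × 230 = 0.009936 m
1.1×10⁻⁴ × 0.3 × 290 = 0.00957 m
574–1974 m: 1400 × 0.65×10⁻⁴ × 0.43 = 0.03913 m
Δh = 0.01836 + 0.009936 + 0.00957 + 0.03913 = 0.076996 m ≈ 77.0 mm

Δh = 77.0 mm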